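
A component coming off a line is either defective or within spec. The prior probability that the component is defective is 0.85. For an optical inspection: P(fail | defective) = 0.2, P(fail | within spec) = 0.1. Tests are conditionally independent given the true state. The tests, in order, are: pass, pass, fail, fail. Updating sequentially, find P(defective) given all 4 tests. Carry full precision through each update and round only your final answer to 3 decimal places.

After 'pass': P(defective) = 0.8·0.8500 / (0.8·0.8500 + 0.9·0.1500) ≈ 0.8344
After 'pass': P(defective) = 0.8·0.8344 / (0.8·0.8344 + 0.9·0.1656) ≈ 0.8174
After 'fail': P(defective) = 0.2·0.8174 / (0.2·0.8174 + 0.1·0.1826) ≈ 0.8995
After 'fail': P(defective) = 0.2·0.8995 / (0.2·0.8995 + 0.1·0.1005) ≈ 0.9471

0.947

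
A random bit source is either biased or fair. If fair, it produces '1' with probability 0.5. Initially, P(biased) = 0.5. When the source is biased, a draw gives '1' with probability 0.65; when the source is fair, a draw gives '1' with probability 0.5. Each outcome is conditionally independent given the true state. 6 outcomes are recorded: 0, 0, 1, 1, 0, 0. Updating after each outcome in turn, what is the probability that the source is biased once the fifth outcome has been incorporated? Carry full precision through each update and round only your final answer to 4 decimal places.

After '0': P(biased) = 0.35·0.5000 / (0.35·0.5000 + 0.5·0.5000) ≈ 0.4118
After '0': P(biased) = 0.35·0.4118 / (0.35·0.4118 + 0.5·0.5882) ≈ 0.3289
After '1': P(biased) = 0.65·0.3289 / (0.65·0.3289 + 0.5·0.6711) ≈ 0.3891
After '1': P(biased) = 0.65·0.3891 / (0.65·0.3891 + 0.5·0.6109) ≈ 0.4530
After '0': P(biased) = 0.35·0.4530 / (0.35·0.4530 + 0.5·0.5470) ≈ 0.3670

0.3670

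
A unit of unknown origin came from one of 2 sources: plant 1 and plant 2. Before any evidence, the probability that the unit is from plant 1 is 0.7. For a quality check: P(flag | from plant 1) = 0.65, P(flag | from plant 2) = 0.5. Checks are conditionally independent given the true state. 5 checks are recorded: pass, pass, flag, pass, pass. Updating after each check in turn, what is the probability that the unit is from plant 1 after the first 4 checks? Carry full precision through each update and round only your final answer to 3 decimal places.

After 'pass': P(plant 1) = 0.35·0.7000 / (0.35·0.7000 + 0.5·0.3000) ≈ 0.6203
After 'pass': P(plant 1) = 0.35·0.6203 / (0.35·0.6203 + 0.5·0.3797) ≈ 0.5334
After 'flag': P(plant 1) = 0.65·0.5334 / (0.65·0.5334 + 0.5·0.4666) ≈ 0.5978
After 'pass': P(plant 1) = 0.35·0.5978 / (0.35·0.5978 + 0.5·0.4022) ≈ 0.5099

0.510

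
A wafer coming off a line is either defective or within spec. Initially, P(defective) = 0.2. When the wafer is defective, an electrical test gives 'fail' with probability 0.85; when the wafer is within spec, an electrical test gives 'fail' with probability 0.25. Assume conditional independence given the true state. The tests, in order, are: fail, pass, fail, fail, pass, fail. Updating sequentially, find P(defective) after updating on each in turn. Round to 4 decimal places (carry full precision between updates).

0.5720

Each posterior becomes the prior for the next update.
After 'fail': P(defective) = 0.85·0.2000 / (0.85·0.2000 + 0.25·0.8000) ≈ 0.4595
After 'pass': P(defective) = 0.15·0.4595 / (0.15·0.4595 + 0.75·0.5405) ≈ 0.1453
After 'fail': P(defective) = 0.85·0.1453 / (0.85·0.1453 + 0.25·0.8547) ≈ 0.3663
After 'fail': P(defective) = 0.85·0.3663 / (0.85·0.3663 + 0.25·0.6337) ≈ 0.6628
After 'pass': P(defective) = 0.15·0.6628 / (0.15·0.6628 + 0.75·0.3372) ≈ 0.2821
After 'fail': P(defective) = 0.85·0.2821 / (0.85·0.2821 + 0.25·0.7179) ≈ 0.5720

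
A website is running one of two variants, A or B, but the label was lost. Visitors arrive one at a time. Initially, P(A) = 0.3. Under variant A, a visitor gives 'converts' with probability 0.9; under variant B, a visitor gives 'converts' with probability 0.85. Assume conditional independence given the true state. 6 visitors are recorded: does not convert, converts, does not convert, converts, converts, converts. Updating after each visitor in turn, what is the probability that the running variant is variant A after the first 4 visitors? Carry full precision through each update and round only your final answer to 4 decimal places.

0.1760

After 'does not convert': P(A) = 0.1·0.3000 / (0.1·0.3000 + 0.15·0.7000) ≈ 0.2222
After 'converts': P(A) = 0.9·0.2222 / (0.9·0.2222 + 0.85·0.7778) ≈ 0.2323
After 'does not convert': P(A) = 0.1·0.2323 / (0.1·0.2323 + 0.15·0.7677) ≈ 0.1678
After 'converts': P(A) = 0.9·0.1678 / (0.9·0.1678 + 0.85·0.8322) ≈ 0.1760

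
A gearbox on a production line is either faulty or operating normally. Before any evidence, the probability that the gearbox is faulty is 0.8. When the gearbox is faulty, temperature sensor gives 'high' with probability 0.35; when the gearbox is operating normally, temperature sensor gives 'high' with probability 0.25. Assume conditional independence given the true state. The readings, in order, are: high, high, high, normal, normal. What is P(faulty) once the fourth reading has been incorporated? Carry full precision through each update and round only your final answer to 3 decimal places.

Apply Bayes' rule sequentially, carrying P(faulty) forward.
After 'high': P(faulty) = 0.35·0.8000 / (0.35·0.8000 + 0.25·0.2000) ≈ 0.8485
After 'high': P(faulty) = 0.35·0.8485 / (0.35·0.8485 + 0.25·0.1515) ≈ 0.8869
After 'high': P(faulty) = 0.35·0.8869 / (0.35·0.8869 + 0.25·0.1131) ≈ 0.9165
After 'normal': P(faulty) = 0.65·0.9165 / (0.65·0.9165 + 0.75·0.0835) ≈ 0.9049

0.905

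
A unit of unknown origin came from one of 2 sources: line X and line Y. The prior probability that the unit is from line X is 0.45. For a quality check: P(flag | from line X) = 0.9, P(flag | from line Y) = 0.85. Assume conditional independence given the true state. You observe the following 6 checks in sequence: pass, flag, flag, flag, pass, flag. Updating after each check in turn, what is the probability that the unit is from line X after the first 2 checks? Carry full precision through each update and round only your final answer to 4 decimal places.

After 'pass': P(line X) = 0.1·0.4500 / (0.1·0.4500 + 0.15·0.5500) ≈ 0.3529
After 'flag': P(line X) = 0.9·0.3529 / (0.9·0.3529 + 0.85·0.6471) ≈ 0.3661

0.3661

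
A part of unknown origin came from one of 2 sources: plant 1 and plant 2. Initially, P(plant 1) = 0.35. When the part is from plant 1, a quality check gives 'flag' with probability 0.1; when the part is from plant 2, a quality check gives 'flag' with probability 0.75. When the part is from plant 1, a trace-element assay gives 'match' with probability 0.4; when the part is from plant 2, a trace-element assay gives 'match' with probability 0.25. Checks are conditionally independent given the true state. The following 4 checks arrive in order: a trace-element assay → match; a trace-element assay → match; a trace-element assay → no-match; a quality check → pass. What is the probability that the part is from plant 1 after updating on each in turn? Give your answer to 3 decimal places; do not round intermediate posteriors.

After a trace-element assay='match': P(plant 1) = 0.4·0.3500 / (0.4·0.3500 + 0.25·0.6500) ≈ 0.4628
After a trace-element assay='match': P(plant 1) = 0.4·0.4628 / (0.4·0.4628 + 0.25·0.5372) ≈ 0.5796
After a trace-element assay='no-match': P(plant 1) = 0.6·0.5796 / (0.6·0.5796 + 0.75·0.4204) ≈ 0.5244
After a quality check='pass': P(plant 1) = 0.9·0.5244 / (0.9·0.5244 + 0.25·0.4756) ≈ 0.7988

0.799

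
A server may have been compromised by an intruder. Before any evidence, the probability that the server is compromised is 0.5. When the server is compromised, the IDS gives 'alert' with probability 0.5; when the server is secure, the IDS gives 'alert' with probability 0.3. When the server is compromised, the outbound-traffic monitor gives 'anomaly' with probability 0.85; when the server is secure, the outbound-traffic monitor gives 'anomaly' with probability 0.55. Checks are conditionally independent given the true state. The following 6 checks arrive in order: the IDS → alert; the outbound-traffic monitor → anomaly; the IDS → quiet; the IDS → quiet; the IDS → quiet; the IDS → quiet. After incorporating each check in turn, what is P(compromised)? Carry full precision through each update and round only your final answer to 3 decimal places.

0.401

Apply Bayes' rule sequentially, carrying P(compromised) forward.
After the IDS='alert': P(compromised) = 0.5·0.5000 / (0.5·0.5000 + 0.3·0.5000) ≈ 0.6250
After the outbound-traffic monitor='anomaly': P(compromised) = 0.85·0.6250 / (0.85·0.6250 + 0.55·0.3750) ≈ 0.7203
After the IDS='quiet': P(compromised) = 0.5·0.7203 / (0.5·0.7203 + 0.7·0.2797) ≈ 0.6479
After the IDS='quiet': P(compromised) = 0.5·0.6479 / (0.5·0.6479 + 0.7·0.3521) ≈ 0.5679
After the IDS='quiet': P(compromised) = 0.5·0.5679 / (0.5·0.5679 + 0.7·0.4321) ≈ 0.4842
After the IDS='quiet': P(compromised) = 0.5·0.4842 / (0.5·0.4842 + 0.7·0.5158) ≈ 0.4014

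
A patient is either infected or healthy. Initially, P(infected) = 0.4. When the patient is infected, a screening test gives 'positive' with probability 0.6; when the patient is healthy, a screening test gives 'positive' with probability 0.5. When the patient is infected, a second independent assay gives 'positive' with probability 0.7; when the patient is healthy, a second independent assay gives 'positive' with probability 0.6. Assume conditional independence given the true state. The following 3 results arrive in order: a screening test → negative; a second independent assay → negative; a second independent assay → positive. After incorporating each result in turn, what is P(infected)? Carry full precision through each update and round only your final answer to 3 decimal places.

Each posterior becomes the prior for the next update.
After a screening test='negative': P(infected) = 0.4·0.4000 / (0.4·0.4000 + 0.5·0.6000) ≈ 0.3478
After a second independent assay='negative': P(infected) = 0.3·0.3478 / (0.3·0.3478 + 0.4·0.6522) ≈ 0.2857
After a second independent assay='positive': P(infected) = 0.7·0.2857 / (0.7·0.2857 + 0.6·0.7143) ≈ 0.3182

0.318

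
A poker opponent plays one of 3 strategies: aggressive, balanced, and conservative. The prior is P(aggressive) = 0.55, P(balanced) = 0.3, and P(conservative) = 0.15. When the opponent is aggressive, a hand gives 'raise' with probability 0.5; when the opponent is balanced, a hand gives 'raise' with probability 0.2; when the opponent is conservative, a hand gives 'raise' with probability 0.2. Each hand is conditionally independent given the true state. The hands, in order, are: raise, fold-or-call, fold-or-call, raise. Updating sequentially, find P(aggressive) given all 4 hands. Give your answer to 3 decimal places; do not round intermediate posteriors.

0.749

Apply Bayes' rule sequentially, carrying P(aggressive) forward.
After 'raise': normaliser = 0.5·0.5500 + 0.2·0.3000 + 0.2·0.1500; P(aggressive) ≈ 0.7534, P(balanced) ≈ 0.1644, P(conservative) ≈ 0.0822
After 'fold-or-call': normaliser = 0.5·0.7534 + 0.8·0.1644 + 0.8·0.0822; P(aggressive) ≈ 0.6563, P(balanced) ≈ 0.2291, P(conservative) ≈ 0.1146
After 'fold-or-call': normaliser = 0.5·0.6563 + 0.8·0.2291 + 0.8·0.1146; P(aggressive) ≈ 0.5441, P(balanced) ≈ 0.3039, P(conservative) ≈ 0.1520
After 'raise': normaliser = 0.5·0.5441 + 0.2·0.3039 + 0.2·0.1520; P(aggressive) ≈ 0.7490, P(balanced) ≈ 0.1673, P(conservative) ≈ 0.0837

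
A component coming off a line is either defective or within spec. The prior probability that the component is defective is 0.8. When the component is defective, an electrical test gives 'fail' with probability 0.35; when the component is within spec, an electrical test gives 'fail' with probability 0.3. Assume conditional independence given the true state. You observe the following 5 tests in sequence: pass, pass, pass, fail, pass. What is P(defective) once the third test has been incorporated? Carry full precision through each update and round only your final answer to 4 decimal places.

After 'pass': P(defective) = 0.65·0.8000 / (0.65·0.8000 + 0.7·0.2000) ≈ 0.7879
After 'pass': P(defective) = 0.65·0.7879 / (0.65·0.7879 + 0.7·0.2121) ≈ 0.7752
After 'pass': P(defective) = 0.65·0.7752 / (0.65·0.7752 + 0.7·0.2248) ≈ 0.7621

0.7621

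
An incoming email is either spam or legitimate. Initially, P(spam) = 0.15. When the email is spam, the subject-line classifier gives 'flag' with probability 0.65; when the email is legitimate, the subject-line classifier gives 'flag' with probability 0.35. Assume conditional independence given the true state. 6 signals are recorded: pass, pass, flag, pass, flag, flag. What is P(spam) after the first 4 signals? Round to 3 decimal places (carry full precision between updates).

0.049

After 'pass': P(spam) = 0.35·0.1500 / (0.35·0.1500 + 0.65·0.8500) ≈ 0.0868
After 'pass': P(spam) = 0.35·0.0868 / (0.35·0.0868 + 0.65·0.9132) ≈ 0.0487
After 'flag': P(spam) = 0.65·0.0487 / (0.65·0.0487 + 0.35·0.9513) ≈ 0.0868
After 'pass': P(spam) = 0.35·0.0868 / (0.35·0.0868 + 0.65·0.9132) ≈ 0.0487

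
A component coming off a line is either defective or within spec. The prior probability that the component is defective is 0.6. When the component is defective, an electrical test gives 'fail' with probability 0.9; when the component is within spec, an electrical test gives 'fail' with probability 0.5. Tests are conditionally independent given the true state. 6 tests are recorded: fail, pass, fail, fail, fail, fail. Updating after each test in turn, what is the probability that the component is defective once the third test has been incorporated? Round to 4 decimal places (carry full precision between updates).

0.4929

After 'fail': P(defective) = 0.9·0.6000 / (0.9·0.6000 + 0.5·0.4000) ≈ 0.7297
After 'pass': P(defective) = 0.1·0.7297 / (0.1·0.7297 + 0.5·0.2703) ≈ 0.3506
After 'fail': P(defective) = 0.9·0.3506 / (0.9·0.3506 + 0.5·0.6494) ≈ 0.4929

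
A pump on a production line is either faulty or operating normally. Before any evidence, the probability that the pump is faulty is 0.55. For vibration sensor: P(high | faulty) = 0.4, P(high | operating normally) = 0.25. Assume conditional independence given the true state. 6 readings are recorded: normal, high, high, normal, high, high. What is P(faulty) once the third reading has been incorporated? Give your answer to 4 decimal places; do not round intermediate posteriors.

After 'normal': P(faulty) = 0.6·0.5500 / (0.6·0.5500 + 0.75·0.4500) ≈ 0.4944
After 'high': P(faulty) = 0.4·0.4944 / (0.4·0.4944 + 0.25·0.5056) ≈ 0.6101
After 'high': P(faulty) = 0.4·0.6101 / (0.4·0.6101 + 0.25·0.3899) ≈ 0.7145

0.7145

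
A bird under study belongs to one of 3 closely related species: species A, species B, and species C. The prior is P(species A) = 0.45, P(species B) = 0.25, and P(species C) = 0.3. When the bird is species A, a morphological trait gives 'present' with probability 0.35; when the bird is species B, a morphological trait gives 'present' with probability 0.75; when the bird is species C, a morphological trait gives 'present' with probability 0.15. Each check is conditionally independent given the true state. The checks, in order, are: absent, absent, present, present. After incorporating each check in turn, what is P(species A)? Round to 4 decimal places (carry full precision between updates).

After 'absent': normaliser = 0.65·0.4500 + 0.25·0.2500 + 0.85·0.3000; P(species A) ≈ 0.4795, P(species B) ≈ 0.1025, P(species C) ≈ 0.4180
After 'absent': normaliser = 0.65·0.4795 + 0.25·0.1025 + 0.85·0.4180; P(species A) ≈ 0.4500, P(species B) ≈ 0.0370, P(species C) ≈ 0.5130
After 'present': normaliser = 0.35·0.4500 + 0.75·0.0370 + 0.15·0.5130; P(species A) ≈ 0.6007, P(species B) ≈ 0.1058, P(species C) ≈ 0.2935
After 'present': normaliser = 0.35·0.6007 + 0.75·0.1058 + 0.15·0.2935; P(species A) ≈ 0.6302, P(species B) ≈ 0.2378, P(species C) ≈ 0.1320

0.6302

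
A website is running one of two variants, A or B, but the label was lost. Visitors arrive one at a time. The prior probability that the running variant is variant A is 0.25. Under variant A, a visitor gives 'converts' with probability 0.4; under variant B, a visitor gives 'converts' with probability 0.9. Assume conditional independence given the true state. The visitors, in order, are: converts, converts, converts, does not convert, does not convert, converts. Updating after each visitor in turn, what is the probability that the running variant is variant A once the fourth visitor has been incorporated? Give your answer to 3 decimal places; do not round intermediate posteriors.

After 'converts': P(A) = 0.4·0.2500 / (0.4·0.2500 + 0.9·0.7500) ≈ 0.1290
After 'converts': P(A) = 0.4·0.1290 / (0.4·0.1290 + 0.9·0.8710) ≈ 0.0618
After 'converts': P(A) = 0.4·0.0618 / (0.4·0.0618 + 0.9·0.9382) ≈ 0.0284
After 'does not convert': P(A) = 0.6·0.0284 / (0.6·0.0284 + 0.1·0.9716) ≈ 0.1494

0.149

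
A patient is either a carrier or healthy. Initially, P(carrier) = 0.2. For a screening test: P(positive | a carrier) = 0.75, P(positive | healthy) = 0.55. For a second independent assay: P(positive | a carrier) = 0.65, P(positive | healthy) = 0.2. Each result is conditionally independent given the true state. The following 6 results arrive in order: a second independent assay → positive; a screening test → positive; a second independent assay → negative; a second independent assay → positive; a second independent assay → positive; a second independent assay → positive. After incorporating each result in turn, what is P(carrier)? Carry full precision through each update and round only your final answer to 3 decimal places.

After a second independent assay='positive': P(carrier) = 0.65·0.2000 / (0.65·0.2000 + 0.2·0.8000) ≈ 0.4483
After a screening test='positive': P(carrier) = 0.75·0.4483 / (0.75·0.4483 + 0.55·0.5517) ≈ 0.5256
After a second independent assay='negative': P(carrier) = 0.35·0.5256 / (0.35·0.5256 + 0.8·0.4744) ≈ 0.3265
After a second independent assay='positive': P(carrier) = 0.65·0.3265 / (0.65·0.3265 + 0.2·0.6735) ≈ 0.6117
After a second independent assay='positive': P(carrier) = 0.65·0.6117 / (0.65·0.6117 + 0.2·0.3883) ≈ 0.8366
After a second independent assay='positive': P(carrier) = 0.65·0.8366 / (0.65·0.8366 + 0.2·0.1634) ≈ 0.9433

0.943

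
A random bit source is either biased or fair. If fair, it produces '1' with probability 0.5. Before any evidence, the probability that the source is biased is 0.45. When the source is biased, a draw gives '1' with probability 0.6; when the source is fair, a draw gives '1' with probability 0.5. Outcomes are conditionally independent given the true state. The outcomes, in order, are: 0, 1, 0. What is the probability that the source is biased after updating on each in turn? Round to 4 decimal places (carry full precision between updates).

Apply Bayes' rule sequentially, carrying P(biased) forward.
After '0': P(biased) = 0.4·0.4500 / (0.4·0.4500 + 0.5·0.5500) ≈ 0.3956
After '1': P(biased) = 0.6·0.3956 / (0.6·0.3956 + 0.5·0.6044) ≈ 0.4399
After '0': P(biased) = 0.4·0.4399 / (0.4·0.4399 + 0.5·0.5601) ≈ 0.3859

0.3859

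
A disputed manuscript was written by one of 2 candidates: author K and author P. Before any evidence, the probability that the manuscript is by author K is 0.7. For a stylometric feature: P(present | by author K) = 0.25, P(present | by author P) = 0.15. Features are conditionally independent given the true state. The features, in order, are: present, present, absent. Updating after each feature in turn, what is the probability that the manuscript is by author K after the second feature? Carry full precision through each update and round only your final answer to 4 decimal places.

After 'present': P(author K) = 0.25·0.7000 / (0.25·0.7000 + 0.15·0.3000) ≈ 0.7955
After 'present': P(author K) = 0.25·0.7955 / (0.25·0.7955 + 0.15·0.2045) ≈ 0.8663

0.8663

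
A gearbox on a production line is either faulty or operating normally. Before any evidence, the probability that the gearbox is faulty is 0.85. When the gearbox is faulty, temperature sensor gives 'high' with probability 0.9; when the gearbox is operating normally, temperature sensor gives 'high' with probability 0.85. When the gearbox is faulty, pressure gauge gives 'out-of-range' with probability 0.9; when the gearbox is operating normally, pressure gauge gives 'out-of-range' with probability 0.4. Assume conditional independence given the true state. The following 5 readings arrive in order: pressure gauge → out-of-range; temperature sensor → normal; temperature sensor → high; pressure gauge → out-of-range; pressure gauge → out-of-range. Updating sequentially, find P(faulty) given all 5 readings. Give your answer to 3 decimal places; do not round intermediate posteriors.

Apply Bayes' rule sequentially, carrying P(faulty) forward.
After pressure gauge='out-of-range': P(faulty) = 0.9·0.8500 / (0.9·0.8500 + 0.4·0.1500) ≈ 0.9273
After temperature sensor='normal': P(faulty) = 0.1·0.9273 / (0.1·0.9273 + 0.15·0.0727) ≈ 0.8947
After temperature sensor='high': P(faulty) = 0.9·0.8947 / (0.9·0.8947 + 0.85·0.1053) ≈ 0.9000
After pressure gauge='out-of-range': P(faulty) = 0.9·0.9000 / (0.9·0.9000 + 0.4·0.1000) ≈ 0.9529
After pressure gauge='out-of-range': P(faulty) = 0.9·0.9529 / (0.9·0.9529 + 0.4·0.0471) ≈ 0.9785

0.979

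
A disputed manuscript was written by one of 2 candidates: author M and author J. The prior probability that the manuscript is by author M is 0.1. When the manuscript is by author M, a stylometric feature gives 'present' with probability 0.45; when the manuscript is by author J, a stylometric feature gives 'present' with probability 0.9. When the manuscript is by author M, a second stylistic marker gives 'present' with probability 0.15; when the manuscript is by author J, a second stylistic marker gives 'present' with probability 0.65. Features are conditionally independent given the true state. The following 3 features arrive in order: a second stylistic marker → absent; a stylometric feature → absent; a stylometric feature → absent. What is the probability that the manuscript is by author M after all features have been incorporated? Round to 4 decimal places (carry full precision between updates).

0.8909

After a second stylistic marker='absent': P(author M) = 0.85·0.1000 / (0.85·0.1000 + 0.35·0.9000) ≈ 0.2125
After a stylometric feature='absent': P(author M) = 0.55·0.2125 / (0.55·0.2125 + 0.1·0.7875) ≈ 0.5974
After a stylometric feature='absent': P(author M) = 0.55·0.5974 / (0.55·0.5974 + 0.1·0.4026) ≈ 0.8909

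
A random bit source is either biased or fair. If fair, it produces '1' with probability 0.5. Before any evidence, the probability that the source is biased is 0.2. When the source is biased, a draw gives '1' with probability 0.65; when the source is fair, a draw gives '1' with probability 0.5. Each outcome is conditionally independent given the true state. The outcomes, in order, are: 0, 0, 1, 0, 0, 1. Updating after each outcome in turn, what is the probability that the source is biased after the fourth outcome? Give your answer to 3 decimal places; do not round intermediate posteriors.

0.100

After '0': P(biased) = 0.35·0.2000 / (0.35·0.2000 + 0.5·0.8000) ≈ 0.1489
After '0': P(biased) = 0.35·0.1489 / (0.35·0.1489 + 0.5·0.8511) ≈ 0.1091
After '1': P(biased) = 0.65·0.1091 / (0.65·0.1091 + 0.5·0.8909) ≈ 0.1374
After '0': P(biased) = 0.35·0.1374 / (0.35·0.1374 + 0.5·0.8626) ≈ 0.1003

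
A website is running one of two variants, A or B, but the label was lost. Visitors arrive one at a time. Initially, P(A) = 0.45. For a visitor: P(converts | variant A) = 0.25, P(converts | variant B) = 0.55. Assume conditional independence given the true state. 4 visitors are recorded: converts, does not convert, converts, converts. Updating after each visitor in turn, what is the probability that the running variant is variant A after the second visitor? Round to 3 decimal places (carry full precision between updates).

0.383

After 'converts': P(A) = 0.25·0.4500 / (0.25·0.4500 + 0.55·0.5500) ≈ 0.2711
After 'does not convert': P(A) = 0.75·0.2711 / (0.75·0.2711 + 0.45·0.7289) ≈ 0.3827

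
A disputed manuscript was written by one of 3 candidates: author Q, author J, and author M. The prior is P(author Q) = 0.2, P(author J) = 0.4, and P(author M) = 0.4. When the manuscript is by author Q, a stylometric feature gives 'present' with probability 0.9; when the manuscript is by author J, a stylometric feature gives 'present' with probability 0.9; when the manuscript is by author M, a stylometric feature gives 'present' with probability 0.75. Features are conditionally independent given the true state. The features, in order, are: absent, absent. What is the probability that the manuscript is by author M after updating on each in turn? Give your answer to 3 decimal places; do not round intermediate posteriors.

0.806

After 'absent': normaliser = 0.1·0.2000 + 0.1·0.4000 + 0.25·0.4000; P(author Q) ≈ 0.1250, P(author J) ≈ 0.2500, P(author M) ≈ 0.6250
After 'absent': normaliser = 0.1·0.1250 + 0.1·0.2500 + 0.25·0.6250; P(author Q) ≈ 0.0645, P(author J) ≈ 0.1290, P(author M) ≈ 0.8065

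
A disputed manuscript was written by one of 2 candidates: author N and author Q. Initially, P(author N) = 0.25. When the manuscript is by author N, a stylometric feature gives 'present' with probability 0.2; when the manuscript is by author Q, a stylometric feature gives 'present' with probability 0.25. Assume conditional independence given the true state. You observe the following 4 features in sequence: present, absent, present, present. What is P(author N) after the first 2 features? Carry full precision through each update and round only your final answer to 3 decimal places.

After 'present': P(author N) = 0.2·0.2500 / (0.2·0.2500 + 0.25·0.7500) ≈ 0.2105
After 'absent': P(author N) = 0.8·0.2105 / (0.8·0.2105 + 0.75·0.7895) ≈ 0.2215

0.221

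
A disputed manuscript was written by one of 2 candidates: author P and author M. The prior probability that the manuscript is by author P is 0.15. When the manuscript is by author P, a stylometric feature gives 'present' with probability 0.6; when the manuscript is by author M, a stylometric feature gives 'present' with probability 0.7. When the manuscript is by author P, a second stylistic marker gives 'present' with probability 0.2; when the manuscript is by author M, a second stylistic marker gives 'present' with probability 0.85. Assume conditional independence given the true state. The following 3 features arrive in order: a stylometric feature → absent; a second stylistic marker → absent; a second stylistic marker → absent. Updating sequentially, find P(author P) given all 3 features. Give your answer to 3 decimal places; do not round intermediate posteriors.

0.870

Each posterior becomes the prior for the next update.
After a stylometric feature='absent': P(author P) = 0.4·0.1500 / (0.4·0.1500 + 0.3·0.8500) ≈ 0.1905
After a second stylistic marker='absent': P(author P) = 0.8·0.1905 / (0.8·0.1905 + 0.15·0.8095) ≈ 0.5565
After a second stylistic marker='absent': P(author P) = 0.8·0.5565 / (0.8·0.5565 + 0.15·0.4435) ≈ 0.8700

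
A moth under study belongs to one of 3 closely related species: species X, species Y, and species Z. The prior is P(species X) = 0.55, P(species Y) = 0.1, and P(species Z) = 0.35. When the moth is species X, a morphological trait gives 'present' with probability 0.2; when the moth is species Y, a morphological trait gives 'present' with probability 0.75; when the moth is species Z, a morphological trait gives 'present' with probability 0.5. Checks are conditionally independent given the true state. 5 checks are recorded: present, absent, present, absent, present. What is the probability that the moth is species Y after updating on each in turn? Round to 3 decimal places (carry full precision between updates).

Each posterior becomes the prior for the next update.
After 'present': normaliser = 0.2·0.5500 + 0.75·0.1000 + 0.5·0.3500; P(species X) ≈ 0.3056, P(species Y) ≈ 0.2083, P(species Z) ≈ 0.4861
After 'absent': normaliser = 0.8·0.3056 + 0.25·0.2083 + 0.5·0.4861; P(species X) ≈ 0.4530, P(species Y) ≈ 0.0965, P(species Z) ≈ 0.4505
After 'present': normaliser = 0.2·0.4530 + 0.75·0.0965 + 0.5·0.4505; P(species X) ≈ 0.2334, P(species Y) ≈ 0.1865, P(species Z) ≈ 0.5801
After 'absent': normaliser = 0.8·0.2334 + 0.25·0.1865 + 0.5·0.5801; P(species X) ≈ 0.3567, P(species Y) ≈ 0.0891, P(species Z) ≈ 0.5542
After 'present': normaliser = 0.2·0.3567 + 0.75·0.0891 + 0.5·0.5542; P(species X) ≈ 0.1718, P(species Y) ≈ 0.1609, P(species Z) ≈ 0.6673

0.161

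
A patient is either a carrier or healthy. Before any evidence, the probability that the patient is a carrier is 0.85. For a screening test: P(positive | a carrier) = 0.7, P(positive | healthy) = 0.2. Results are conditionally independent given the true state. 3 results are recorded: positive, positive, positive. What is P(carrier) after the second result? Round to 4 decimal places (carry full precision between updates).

After 'positive': P(carrier) = 0.7·0.8500 / (0.7·0.8500 + 0.2·0.1500) ≈ 0.9520
After 'positive': P(carrier) = 0.7·0.9520 / (0.7·0.9520 + 0.2·0.0480) ≈ 0.9858

0.9858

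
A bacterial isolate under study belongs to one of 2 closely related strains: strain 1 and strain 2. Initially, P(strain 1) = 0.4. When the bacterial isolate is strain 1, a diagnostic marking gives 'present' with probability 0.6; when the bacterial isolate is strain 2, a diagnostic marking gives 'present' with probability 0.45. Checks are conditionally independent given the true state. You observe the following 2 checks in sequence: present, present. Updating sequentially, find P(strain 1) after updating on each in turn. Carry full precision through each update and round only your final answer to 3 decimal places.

0.542

After 'present': P(strain 1) = 0.6·0.4000 / (0.6·0.4000 + 0.45·0.6000) ≈ 0.4706
After 'present': P(strain 1) = 0.6·0.4706 / (0.6·0.4706 + 0.45·0.5294) ≈ 0.5424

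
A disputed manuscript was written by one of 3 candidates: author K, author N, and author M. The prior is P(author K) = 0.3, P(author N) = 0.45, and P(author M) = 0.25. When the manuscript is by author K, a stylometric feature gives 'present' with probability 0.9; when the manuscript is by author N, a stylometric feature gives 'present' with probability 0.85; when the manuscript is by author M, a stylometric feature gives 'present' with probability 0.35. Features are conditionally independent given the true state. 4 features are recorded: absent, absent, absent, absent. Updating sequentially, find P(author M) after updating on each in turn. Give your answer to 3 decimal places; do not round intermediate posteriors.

0.994

After 'absent': normaliser = 0.1·0.3000 + 0.15·0.4500 + 0.65·0.2500; P(author K) ≈ 0.1154, P(author N) ≈ 0.2596, P(author M) ≈ 0.6250
After 'absent': normaliser = 0.1·0.1154 + 0.15·0.2596 + 0.65·0.6250; P(author K) ≈ 0.0253, P(author N) ≈ 0.0853, P(author M) ≈ 0.8895
After 'absent': normaliser = 0.1·0.0253 + 0.15·0.0853 + 0.65·0.8895; P(author K) ≈ 0.0043, P(author N) ≈ 0.0216, P(author M) ≈ 0.9742
After 'absent': normaliser = 0.1·0.0043 + 0.15·0.0216 + 0.65·0.9742; P(author K) ≈ 0.0007, P(author N) ≈ 0.0051, P(author M) ≈ 0.9943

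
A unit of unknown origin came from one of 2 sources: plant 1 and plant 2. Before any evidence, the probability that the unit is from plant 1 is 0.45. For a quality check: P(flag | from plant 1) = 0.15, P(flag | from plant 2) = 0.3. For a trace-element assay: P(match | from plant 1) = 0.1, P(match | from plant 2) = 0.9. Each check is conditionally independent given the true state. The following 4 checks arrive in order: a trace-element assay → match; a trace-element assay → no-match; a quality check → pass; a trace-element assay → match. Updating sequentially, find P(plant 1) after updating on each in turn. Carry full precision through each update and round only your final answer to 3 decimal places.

0.099

Apply Bayes' rule sequentially, carrying P(plant 1) forward.
After a trace-element assay='match': P(plant 1) = 0.1·0.4500 / (0.1·0.4500 + 0.9·0.5500) ≈ 0.0833
After a trace-element assay='no-match': P(plant 1) = 0.9·0.0833 / (0.9·0.0833 + 0.1·0.9167) ≈ 0.4500
After a quality check='pass': P(plant 1) = 0.85·0.4500 / (0.85·0.4500 + 0.7·0.5500) ≈ 0.4984
After a trace-element assay='match': P(plant 1) = 0.1·0.4984 / (0.1·0.4984 + 0.9·0.5016) ≈ 0.0994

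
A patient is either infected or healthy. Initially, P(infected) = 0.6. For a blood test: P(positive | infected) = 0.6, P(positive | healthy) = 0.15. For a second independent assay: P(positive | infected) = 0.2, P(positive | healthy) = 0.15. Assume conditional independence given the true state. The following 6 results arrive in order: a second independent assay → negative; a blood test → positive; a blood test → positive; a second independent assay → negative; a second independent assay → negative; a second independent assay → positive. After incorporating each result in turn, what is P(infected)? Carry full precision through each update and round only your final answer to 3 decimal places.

0.964

After a second independent assay='negative': P(infected) = 0.8·0.6000 / (0.8·0.6000 + 0.85·0.4000) ≈ 0.5854
After a blood test='positive': P(infected) = 0.6·0.5854 / (0.6·0.5854 + 0.15·0.4146) ≈ 0.8496
After a blood test='positive': P(infected) = 0.6·0.8496 / (0.6·0.8496 + 0.15·0.1504) ≈ 0.9576
After a second independent assay='negative': P(infected) = 0.8·0.9576 / (0.8·0.9576 + 0.85·0.0424) ≈ 0.9551
After a second independent assay='negative': P(infected) = 0.8·0.9551 / (0.8·0.9551 + 0.85·0.0449) ≈ 0.9524
After a second independent assay='positive': P(infected) = 0.2·0.9524 / (0.2·0.9524 + 0.15·0.0476) ≈ 0.9639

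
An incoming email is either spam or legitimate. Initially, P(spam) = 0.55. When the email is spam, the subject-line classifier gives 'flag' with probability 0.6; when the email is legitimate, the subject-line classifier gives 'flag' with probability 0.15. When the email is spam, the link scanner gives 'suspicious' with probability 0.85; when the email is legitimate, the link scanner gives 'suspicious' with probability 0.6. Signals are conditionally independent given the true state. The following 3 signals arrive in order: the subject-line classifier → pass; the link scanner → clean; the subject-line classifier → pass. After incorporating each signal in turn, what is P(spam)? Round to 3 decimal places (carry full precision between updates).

0.092

After the subject-line classifier='pass': P(spam) = 0.4·0.5500 / (0.4·0.5500 + 0.85·0.4500) ≈ 0.3651
After the link scanner='clean': P(spam) = 0.15·0.3651 / (0.15·0.3651 + 0.4·0.6349) ≈ 0.1774
After the subject-line classifier='pass': P(spam) = 0.4·0.1774 / (0.4·0.1774 + 0.85·0.8226) ≈ 0.0921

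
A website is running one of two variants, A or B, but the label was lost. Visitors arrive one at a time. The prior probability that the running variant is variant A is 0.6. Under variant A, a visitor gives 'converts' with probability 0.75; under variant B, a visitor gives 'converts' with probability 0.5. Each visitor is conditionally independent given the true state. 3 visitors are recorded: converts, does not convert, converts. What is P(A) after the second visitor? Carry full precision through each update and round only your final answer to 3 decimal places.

After 'converts': P(A) = 0.75·0.6000 / (0.75·0.6000 + 0.5·0.4000) ≈ 0.6923
After 'does not convert': P(A) = 0.25·0.6923 / (0.25·0.6923 + 0.5·0.3077) ≈ 0.5294

0.529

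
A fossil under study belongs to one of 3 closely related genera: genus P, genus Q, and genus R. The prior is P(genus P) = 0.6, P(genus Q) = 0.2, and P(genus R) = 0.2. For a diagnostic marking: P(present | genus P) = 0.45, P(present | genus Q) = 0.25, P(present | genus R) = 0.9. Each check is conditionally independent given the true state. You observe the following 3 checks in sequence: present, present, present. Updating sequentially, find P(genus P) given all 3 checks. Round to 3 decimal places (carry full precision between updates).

0.269

Apply Bayes' rule sequentially, carrying P(genus P) forward.
After 'present': normaliser = 0.45·0.6000 + 0.25·0.2000 + 0.9·0.2000; P(genus P) ≈ 0.5400, P(genus Q) ≈ 0.1000, P(genus R) ≈ 0.3600
After 'present': normaliser = 0.45·0.5400 + 0.25·0.1000 + 0.9·0.3600; P(genus P) ≈ 0.4105, P(genus Q) ≈ 0.0422, P(genus R) ≈ 0.5473
After 'present': normaliser = 0.45·0.4105 + 0.25·0.0422 + 0.9·0.5473; P(genus P) ≈ 0.2685, P(genus Q) ≈ 0.0153, P(genus R) ≈ 0.7161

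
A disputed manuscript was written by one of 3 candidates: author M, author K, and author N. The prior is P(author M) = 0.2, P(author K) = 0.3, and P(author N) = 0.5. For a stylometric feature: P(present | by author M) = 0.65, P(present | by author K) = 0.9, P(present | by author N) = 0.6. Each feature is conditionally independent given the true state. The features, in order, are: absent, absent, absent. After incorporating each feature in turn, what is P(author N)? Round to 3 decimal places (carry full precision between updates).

After 'absent': normaliser = 0.35·0.2000 + 0.1·0.3000 + 0.4·0.5000; P(author M) ≈ 0.2333, P(author K) ≈ 0.1000, P(author N) ≈ 0.6667
After 'absent': normaliser = 0.35·0.2333 + 0.1·0.1000 + 0.4·0.6667; P(author M) ≈ 0.2279, P(author K) ≈ 0.0279, P(author N) ≈ 0.7442
After 'absent': normaliser = 0.35·0.2279 + 0.1·0.0279 + 0.4·0.7442; P(author M) ≈ 0.2098, P(author K) ≈ 0.0073, P(author N) ≈ 0.7829

0.783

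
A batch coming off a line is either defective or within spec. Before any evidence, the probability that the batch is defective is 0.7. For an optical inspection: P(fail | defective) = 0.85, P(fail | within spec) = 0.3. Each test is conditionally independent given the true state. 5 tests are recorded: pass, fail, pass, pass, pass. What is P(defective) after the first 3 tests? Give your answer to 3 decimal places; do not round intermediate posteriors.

After 'pass': P(defective) = 0.15·0.7000 / (0.15·0.7000 + 0.7·0.3000) ≈ 0.3333
After 'fail': P(defective) = 0.85·0.3333 / (0.85·0.3333 + 0.3·0.6667) ≈ 0.5862
After 'pass': P(defective) = 0.15·0.5862 / (0.15·0.5862 + 0.7·0.4138) ≈ 0.2329

0.233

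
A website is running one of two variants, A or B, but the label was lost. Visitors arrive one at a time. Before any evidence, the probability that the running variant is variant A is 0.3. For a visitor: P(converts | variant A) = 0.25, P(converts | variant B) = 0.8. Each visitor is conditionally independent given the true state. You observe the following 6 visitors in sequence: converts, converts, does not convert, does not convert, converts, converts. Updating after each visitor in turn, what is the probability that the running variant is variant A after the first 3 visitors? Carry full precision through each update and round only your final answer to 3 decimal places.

0.136

After 'converts': P(A) = 0.25·0.3000 / (0.25·0.3000 + 0.8·0.7000) ≈ 0.1181
After 'converts': P(A) = 0.25·0.1181 / (0.25·0.1181 + 0.8·0.8819) ≈ 0.0402
After 'does not convert': P(A) = 0.75·0.0402 / (0.75·0.0402 + 0.2·0.9598) ≈ 0.1357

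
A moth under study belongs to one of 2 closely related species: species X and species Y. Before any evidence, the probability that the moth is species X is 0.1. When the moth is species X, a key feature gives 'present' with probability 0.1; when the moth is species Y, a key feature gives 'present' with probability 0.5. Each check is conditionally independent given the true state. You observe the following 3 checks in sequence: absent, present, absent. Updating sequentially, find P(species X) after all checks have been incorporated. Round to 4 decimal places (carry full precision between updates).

0.0672

After 'absent': P(species X) = 0.9·0.1000 / (0.9·0.1000 + 0.5·0.9000) ≈ 0.1667
After 'present': P(species X) = 0.1·0.1667 / (0.1·0.1667 + 0.5·0.8333) ≈ 0.0385
After 'absent': P(species X) = 0.9·0.0385 / (0.9·0.0385 + 0.5·0.9615) ≈ 0.0672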